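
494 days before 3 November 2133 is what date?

Subtracting 494 days from November 3, 2133.
Going back 3 days from November 3, 2133 reaches the end of the previous month; 494 − 3 = 491 left.
October 2133 has 31 days: 491 − 31 = 460 left.
September 2133 has 30 days: 460 − 30 = 430 left.
August 2133 has 31 days: 430 − 31 = 399 left.
July 2133 has 31 days: 399 − 31 = 368 left.
June 2133 has 30 days: 368 − 30 = 338 left.
May 2133 has 31 days: 338 − 31 = 307 left.
April 2133 has 30 days: 307 − 30 = 277 left.
March 2133 has 31 days: 277 − 31 = 246 left.
February 2133 has 28 days (2133 is not a leap year): 246 − 28 = 218 left.
January 2133 has 31 days: 218 − 31 = 187 left.
December 2132 has 31 days: 187 − 31 = 156 left.
November 2132 has 30 days: 156 − 30 = 126 left.
October 2132 has 31 days: 126 − 31 = 95 left.
September 2132 has 30 days: 95 − 30 = 65 left.
August 2132 has 31 days: 65 − 31 = 34 left.
July 2132 has 31 days: 34 − 31 = 3 left.
June 2132 has 30 days; 30 − 3 = 27 → June 27, 2132.

June 27, 2132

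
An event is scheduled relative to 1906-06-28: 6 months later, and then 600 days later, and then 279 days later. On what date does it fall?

Counting forward 6 months from June 28, 1906:
month 6 + 6 = 12 → December 1906.
Day 28 is valid in December, giving December 28, 1906.
Counting forward 600 days from December 28, 1906:
December has 31 days, so 31 − 28 = 3 days remain after December 28, 1906; 600 − 3 = 597 left.
January 1907 has 31 days: 597 − 31 = 566 left.
February 1907 has 28 days (1907 is not a leap year): 566 − 28 = 538 left.
March 1907 has 31 days: 538 − 31 = 507 left.
April 1907 has 30 days: 507 − 30 = 477 left.
May 1907 has 31 days: 477 − 31 = 446 left.
June 1907 has 30 days: 446 − 30 = 416 left.
July 1907 has 31 days: 416 − 31 = 385 left.
August 1907 has 31 days: 385 − 31 = 354 left.
September 1907 has 30 days: 354 − 30 = 324 left.
October 1907 has 31 days: 324 − 31 = 293 left.
November 1907 has 30 days: 293 − 30 = 263 left.
December 1907 has 31 days: 263 − 31 = 232 left.
January 1908 has 31 days: 232 − 31 = 201 left.
February 1908 has 29 days (1908 is a leap year): 201 − 29 = 172 left.
March 1908 has 31 days: 172 − 31 = 141 left.
April 1908 has 30 days: 141 − 30 = 111 left.
May 1908 has 31 days: 111 − 31 = 80 left.
June 1908 has 30 days: 80 − 30 = 50 left.
July 1908 has 31 days: 50 − 31 = 19 left.
19 days into August 1908 → August 19, 1908.
Adding 279 days from August 19, 1908:
August has 31 days, so 31 − 19 = 12 days remain after August 19, 1908; 279 − 12 = 267 left.
September 1908 has 30 days: 267 − 30 = 237 left.
October 1908 has 31 days: 237 − 31 = 206 left.
November 1908 has 30 days: 206 − 30 = 176 left.
December 1908 has 31 days: 176 − 31 = 145 left.
January 1909 has 31 days: 145 − 31 = 114 left.
February 1909 has 28 days (1909 is not a leap year): 114 − 28 = 86 left.
March 1909 has 31 days: 86 − 31 = 55 left.
April 1909 has 30 days: 55 − 30 = 25 left.
25 days into May 1909 → May 25, 1909.

May 25, 1909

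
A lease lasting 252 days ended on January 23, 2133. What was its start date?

Going back 252 days from January 23, 2133.
Going back 23 days from January 23, 2133 reaches the end of the previous month; 252 − 23 = 229 left.
December 2132 has 31 days: 229 − 31 = 198 left.
November 2132 has 30 days: 198 − 30 = 168 left.
October 2132 has 31 days: 168 − 31 = 137 left.
September 2132 has 30 days: 137 − 30 = 107 left.
August 2132 has 31 days: 107 − 31 = 76 left.
July 2132 has 31 days: 76 − 31 = 45 left.
June 2132 has 30 days: 45 − 30 = 15 left.
May 2132 has 31 days; 31 − 15 = 16 → May 16, 2132.

May 16, 2132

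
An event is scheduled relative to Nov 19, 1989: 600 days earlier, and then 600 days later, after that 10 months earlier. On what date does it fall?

Subtracting 600 days from November 19, 1989:
Going back 19 days from November 19, 1989 reaches the end of the previous month; 600 − 19 = 581 left.
October 1989 has 31 days: 581 − 31 = 550 left.
September 1989 has 30 days: 550 − 30 = 520 left.
August 1989 has 31 days: 520 − 31 = 489 left.
July 1989 has 31 days: 489 − 31 = 458 left.
June 1989 has 30 days: 458 − 30 = 428 left.
May 1989 has 31 days: 428 − 31 = 397 left.
April 1989 has 30 days: 397 − 30 = 367 left.
March 1989 has 31 days: 367 − 31 = 336 left.
February 1989 has 28 days (1989 is not a leap year): 336 − 28 = 308 left.
January 1989 has 31 days: 308 − 31 = 277 left.
December 1988 has 31 days: 277 − 31 = 246 left.
November 1988 has 30 days: 246 − 30 = 216 left.
October 1988 has 31 days: 216 − 31 = 185 left.
September 1988 has 30 days: 185 − 30 = 155 left.
August 1988 has 31 days: 155 − 31 = 124 left.
July 1988 has 31 days: 124 − 31 = 93 left.
June 1988 has 30 days: 93 − 30 = 63 left.
May 1988 has 31 days: 63 − 31 = 32 left.
April 1988 has 30 days: 32 − 30 = 2 left.
March 1988 has 31 days; 31 − 2 = 29 → March 29, 1988.
Counting forward 600 days from March 29, 1988:
March has 31 days, so 31 − 29 = 2 days remain after March 29, 1988; 600 − 2 = 598 left.
April 1988 has 30 days: 598 − 30 = 568 left.
May 1988 has 31 days: 568 − 31 = 537 left.
June 1988 has 30 days: 537 − 30 = 507 left.
July 1988 has 31 days: 507 − 31 = 476 left.
August 1988 has 31 days: 476 − 31 = 445 left.
September 1988 has 30 days: 445 − 30 = 415 left.
October 1988 has 31 days: 415 − 31 = 384 left.
November 1988 has 30 days: 384 − 30 = 354 left.
December 1988 has 31 days: 354 − 31 = 323 left.
January 1989 has 31 days: 323 − 31 = 292 left.
February 1989 has 28 days (1989 is not a leap year): 292 − 28 = 264 left.
March 1989 has 31 days: 264 − 31 = 233 left.
April 1989 has 30 days: 233 − 30 = 203 left.
May 1989 has 31 days: 203 − 31 = 172 left.
June 1989 has 30 days: 172 − 30 = 142 left.
July 1989 has 31 days: 142 − 31 = 111 left.
August 1989 has 31 days: 111 − 31 = 80 left.
September 1989 has 30 days: 80 − 30 = 50 left.
October 1989 has 31 days: 50 − 31 = 19 left.
19 days into November 1989 → November 19, 1989.
Going back 10 months from November 19, 1989:
month 11 − 10 = 1 → January 1989.
Day 19 is valid in January, giving January 19, 1989.

January 19, 1989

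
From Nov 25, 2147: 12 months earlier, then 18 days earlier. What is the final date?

November 7, 2146

Counting back 12 months from November 25, 2147:
month 11 − 12 = -1, which is month 11 of year 2146 → November 2146.
Day 25 is valid in November, giving November 25, 2146.
Subtracting 18 days from November 25, 2146:
25 − 18 = 7, still in November 2146.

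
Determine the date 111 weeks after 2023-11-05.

December 21, 2025

Advancing 111 weeks = 777 days from November 5, 2023.
November has 30 days, so 30 − 5 = 25 days remain after November 5, 2023; 777 − 25 = 752 left.
December 2023 has 31 days: 752 − 31 = 721 left.
January 2024 has 31 days: 721 − 31 = 690 left.
February 2024 has 29 days (2024 is a leap year): 690 − 29 = 661 left.
March 2024 has 31 days: 661 − 31 = 630 left.
April 2024 has 30 days: 630 − 30 = 600 left.
May 2024 has 31 days: 600 − 31 = 569 left.
June 2024 has 30 days: 569 − 30 = 539 left.
July 2024 has 31 days: 539 − 31 = 508 left.
August 2024 has 31 days: 508 − 31 = 477 left.
September 2024 has 30 days: 477 − 30 = 447 left.
October 2024 has 31 days: 447 − 31 = 416 left.
November 2024 has 30 days: 416 − 30 = 386 left.
December 2024 has 31 days: 386 − 31 = 355 left.
January 2025 has 31 days: 355 − 31 = 324 left.
February 2025 has 28 days (2025 is not a leap year): 324 − 28 = 296 left.
March 2025 has 31 days: 296 − 31 = 265 left.
April 2025 has 30 days: 265 − 30 = 235 left.
May 2025 has 31 days: 235 − 31 = 204 left.
June 2025 has 30 days: 204 − 30 = 174 left.
July 2025 has 31 days: 174 − 31 = 143 left.
August 2025 has 31 days: 143 − 31 = 112 left.
September 2025 has 30 days: 112 − 30 = 82 left.
October 2025 has 31 days: 82 − 31 = 51 left.
November 2025 has 30 days: 51 − 30 = 21 left.
21 days into December 2025 → December 21, 2025.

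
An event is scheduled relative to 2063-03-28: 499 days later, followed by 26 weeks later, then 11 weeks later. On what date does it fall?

April 24, 2065

Adding 499 days from March 28, 2063:
March has 31 days, so 31 − 28 = 3 days remain after March 28, 2063; 499 − 3 = 496 left.
April 2063 has 30 days: 496 − 30 = 466 left.
May 2063 has 31 days: 466 − 31 = 435 left.
June 2063 has 30 days: 435 − 30 = 405 left.
July 2063 has 31 days: 405 − 31 = 374 left.
August 2063 has 31 days: 374 − 31 = 343 left.
September 2063 has 30 days: 343 − 30 = 313 left.
October 2063 has 31 days: 313 − 31 = 282 left.
November 2063 has 30 days: 282 − 30 = 252 left.
December 2063 has 31 days: 252 − 31 = 221 left.
January 2064 has 31 days: 221 − 31 = 190 left.
February 2064 has 29 days (2064 is a leap year): 190 − 29 = 161 left.
March 2064 has 31 days: 161 − 31 = 130 left.
April 2064 has 30 days: 130 − 30 = 100 left.
May 2064 has 31 days: 100 − 31 = 69 left.
June 2064 has 30 days: 69 − 30 = 39 left.
July 2064 has 31 days: 39 − 31 = 8 left.
8 days into August 2064 → August 8, 2064.
Counting forward 26 weeks (= 182 days) from August 8, 2064:
August has 31 days, so 31 − 8 = 23 days remain after August 8, 2064; 182 − 23 = 159 left.
September 2064 has 30 days: 159 − 30 = 129 left.
October 2064 has 31 days: 129 − 31 = 98 left.
November 2064 has 30 days: 98 − 30 = 68 left.
December 2064 has 31 days: 68 − 31 = 37 left.
January 2065 has 31 days: 37 − 31 = 6 left.
6 days into February 2065 → February 6, 2065.
Counting forward 11 weeks (= 77 days) from February 6, 2065:
February has 28 days, so 28 − 6 = 22 days remain after February 6, 2065; 77 − 22 = 55 left.
March 2065 has 31 days: 55 − 31 = 24 left.
24 days into April 2065 → April 24, 2065.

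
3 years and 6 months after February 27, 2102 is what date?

Adding 3 years and 6 months from February 27, 2102.
+3 years → 2105; month 2 + 6 = 8 → August 2105.
Day 27 is valid in August, giving August 27, 2105.

August 27, 2105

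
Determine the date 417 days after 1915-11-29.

January 19, 1917

Adding 417 days from November 29, 1915.
November has 30 days, so 30 − 29 = 1 day remains after November 29, 1915; 417 − 1 = 416 left.
December 1915 has 31 days: 416 − 31 = 385 left.
January 1916 has 31 days: 385 − 31 = 354 left.
February 1916 has 29 days (1916 is a leap year): 354 − 29 = 325 left.
March 1916 has 31 days: 325 − 31 = 294 left.
April 1916 has 30 days: 294 − 30 = 264 left.
May 1916 has 31 days: 264 − 31 = 233 left.
June 1916 has 30 days: 233 − 30 = 203 left.
July 1916 has 31 days: 203 − 31 = 172 left.
August 1916 has 31 days: 172 − 31 = 141 left.
September 1916 has 30 days: 141 − 30 = 111 left.
October 1916 has 31 days: 111 − 31 = 80 left.
November 1916 has 30 days: 80 − 30 = 50 left.
December 1916 has 31 days: 50 − 31 = 19 left.
19 days into January 1917 → January 19, 1917.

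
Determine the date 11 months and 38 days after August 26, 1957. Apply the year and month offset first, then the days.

September 2, 1958

Adding 11 months and 38 days from August 26, 1957: first the month/year part, then the days.
month 8 + 11 = 19, which is month 7 of year 1958 → July 1958.
Day 26 is valid in July, giving July 26, 1958.
Now add 38 days from July 26, 1958.
July has 31 days, so 31 − 26 = 5 days remain after July 26, 1958; 38 − 5 = 33 left.
August 1958 has 31 days: 33 − 31 = 2 left.
2 days into September 1958 → September 2, 1958.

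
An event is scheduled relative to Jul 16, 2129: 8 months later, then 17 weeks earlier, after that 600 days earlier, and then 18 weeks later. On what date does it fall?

Advancing 8 months from July 16, 2129:
month 7 + 8 = 15, which is month 3 of year 2130 → March 2130.
Day 16 is valid in March, giving March 16, 2130.
Subtracting 17 weeks (= 119 days) from March 16, 2130:
Going back 16 days from March 16, 2130 reaches the end of the previous month; 119 − 16 = 103 left.
February 2130 has 28 days (2130 is not a leap year): 103 − 28 = 75 left.
January 2130 has 31 days: 75 − 31 = 44 left.
December 2129 has 31 days: 44 − 31 = 13 left.
November 2129 has 30 days; 30 − 13 = 17 → November 17, 2129.
Counting back 600 days from November 17, 2129:
Going back 17 days from November 17, 2129 reaches the end of the previous month; 600 − 17 = 583 left.
October 2129 has 31 days: 583 − 31 = 552 left.
September 2129 has 30 days: 552 − 30 = 522 left.
August 2129 has 31 days: 522 − 31 = 491 left.
July 2129 has 31 days: 491 − 31 = 460 left.
June 2129 has 30 days: 460 − 30 = 430 left.
May 2129 has 31 days: 430 − 31 = 399 left.
April 2129 has 30 days: 399 − 30 = 369 left.
March 2129 has 31 days: 369 − 31 = 338 left.
February 2129 has 28 days (2129 is not a leap year): 338 − 28 = 310 left.
January 2129 has 31 days: 310 − 31 = 279 left.
December 2128 has 31 days: 279 − 31 = 248 left.
November 2128 has 30 days: 248 − 30 = 218 left.
October 2128 has 31 days: 218 − 31 = 187 left.
September 2128 has 30 days: 187 − 30 = 157 left.
August 2128 has 31 days: 157 − 31 = 126 left.
July 2128 has 31 days: 126 − 31 = 95 left.
June 2128 has 30 days: 95 − 30 = 65 left.
May 2128 has 31 days: 65 − 31 = 34 left.
April 2128 has 30 days: 34 − 30 = 4 left.
March 2128 has 31 days; 31 − 4 = 27 → March 27, 2128.
Adding 18 weeks (= 126 days) from March 27, 2128:
March has 31 days, so 31 − 27 = 4 days remain after March 27, 2128; 126 − 4 = 122 left.
April 2128 has 30 days: 122 − 30 = 92 left.
May 2128 has 31 days: 92 − 31 = 61 left.
June 2128 has 30 days: 61 − 30 = 31 left.
31 days into July 2128 → July 31, 2128.

July 31, 2128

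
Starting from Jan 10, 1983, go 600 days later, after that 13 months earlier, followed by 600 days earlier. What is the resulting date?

December 9, 1981

Adding 600 days from January 10, 1983:
January has 31 days, so 31 − 10 = 21 days remain after January 10, 1983; 600 − 21 = 579 left.
February 1983 has 28 days (1983 is not a leap year): 579 − 28 = 551 left.
March 1983 has 31 days: 551 − 31 = 520 left.
April 1983 has 30 days: 520 − 30 = 490 left.
May 1983 has 31 days: 490 − 31 = 459 left.
June 1983 has 30 days: 459 − 30 = 429 left.
July 1983 has 31 days: 429 − 31 = 398 left.
August 1983 has 31 days: 398 − 31 = 367 left.
September 1983 has 30 days: 367 − 30 = 337 left.
October 1983 has 31 days: 337 − 31 = 306 left.
November 1983 has 30 days: 306 − 30 = 276 left.
December 1983 has 31 days: 276 − 31 = 245 left.
January 1984 has 31 days: 245 − 31 = 214 left.
February 1984 has 29 days (1984 is a leap year): 214 − 29 = 185 left.
March 1984 has 31 days: 185 − 31 = 154 left.
April 1984 has 30 days: 154 − 30 = 124 left.
May 1984 has 31 days: 124 − 31 = 93 left.
June 1984 has 30 days: 93 − 30 = 63 left.
July 1984 has 31 days: 63 − 31 = 32 left.
August 1984 has 31 days: 32 − 31 = 1 left.
1 day into September 1984 → September 1, 1984.
Going back 13 months from September 1, 1984:
month 9 − 13 = -4, which is month 8 of year 1983 → August 1983.
Day 1 is valid in August, giving August 1, 1983.
Counting back 600 days from August 1, 1983:
Going back 1 day from August 1, 1983 reaches the end of the previous month; 600 − 1 = 599 left.
July 1983 has 31 days: 599 − 31 = 568 left.
June 1983 has 30 days: 568 − 30 = 538 left.
May 1983 has 31 days: 538 − 31 = 507 left.
April 1983 has 30 days: 507 − 30 = 477 left.
March 1983 has 31 days: 477 − 31 = 446 left.
February 1983 has 28 days (1983 is not a leap year): 446 − 28 = 418 left.
January 1983 has 31 days: 418 − 31 = 387 left.
December 1982 has 31 days: 387 − 31 = 356 left.
November 1982 has 30 days: 356 − 30 = 326 left.
October 1982 has 31 days: 326 − 31 = 295 left.
September 1982 has 30 days: 295 − 30 = 265 left.
August 1982 has 31 days: 265 − 31 = 234 left.
July 1982 has 31 days: 234 − 31 = 203 left.
June 1982 has 30 days: 203 − 30 = 173 left.
May 1982 has 31 days: 173 − 31 = 142 left.
April 1982 has 30 days: 142 − 30 = 112 left.
March 1982 has 31 days: 112 − 31 = 81 left.
February 1982 has 28 days (1982 is not a leap year): 81 − 28 = 53 left.
January 1982 has 31 days: 53 − 31 = 22 left.
December 1981 has 31 days; 31 − 22 = 9 → December 9, 1981.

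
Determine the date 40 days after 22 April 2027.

Adding 40 days from April 22, 2027.
April has 30 days, so 30 − 22 = 8 days remain after April 22, 2027; 40 − 8 = 32 left.
May 2027 has 31 days: 32 − 31 = 1 left.
1 day into June 2027 → June 1, 2027.

June 1, 2027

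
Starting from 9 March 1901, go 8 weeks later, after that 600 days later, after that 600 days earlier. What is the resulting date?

Adding 8 weeks (= 56 days) from March 9, 1901:
March has 31 days, so 31 − 9 = 22 days remain after March 9, 1901; 56 − 22 = 34 left.
April 1901 has 30 days: 34 − 30 = 4 left.
4 days into May 1901 → May 4, 1901.
Adding 600 days from May 4, 1901:
May has 31 days, so 31 − 4 = 27 days remain after May 4, 1901; 600 − 27 = 573 left.
June 1901 has 30 days: 573 − 30 = 543 left.
July 1901 has 31 days: 543 − 31 = 512 left.
August 1901 has 31 days: 512 − 31 = 481 left.
September 1901 has 30 days: 481 − 30 = 451 left.
October 1901 has 31 days: 451 − 31 = 420 left.
November 1901 has 30 days: 420 − 30 = 390 left.
December 1901 has 31 days: 390 − 31 = 359 left.
January 1902 has 31 days: 359 − 31 = 328 left.
February 1902 has 28 days (1902 is not a leap year): 328 − 28 = 300 left.
March 1902 has 31 days: 300 − 31 = 269 left.
April 1902 has 30 days: 269 − 30 = 239 left.
May 1902 has 31 days: 239 − 31 = 208 left.
June 1902 has 30 days: 208 − 30 = 178 left.
July 1902 has 31 days: 178 − 31 = 147 left.
August 1902 has 31 days: 147 − 31 = 116 left.
September 1902 has 30 days: 116 − 30 = 86 left.
October 1902 has 31 days: 86 − 31 = 55 left.
November 1902 has 30 days: 55 − 30 = 25 left.
25 days into December 1902 → December 25, 1902.
Going back 600 days from December 25, 1902:
Going back 25 days from December 25, 1902 reaches the end of the previous month; 600 − 25 = 575 left.
November 1902 has 30 days: 575 − 30 = 545 left.
October 1902 has 31 days: 545 − 31 = 514 left.
September 1902 has 30 days: 514 − 30 = 484 left.
August 1902 has 31 days: 484 − 31 = 453 left.
July 1902 has 31 days: 453 − 31 = 422 left.
June 1902 has 30 days: 422 − 30 = 392 left.
May 1902 has 31 days: 392 − 31 = 361 left.
April 1902 has 30 days: 361 − 30 = 331 left.
March 1902 has 31 days: 331 − 31 = 300 left.
February 1902 has 28 days (1902 is not a leap year): 300 − 28 = 272 left.
January 1902 has 31 days: 272 − 31 = 241 left.
December 1901 has 31 days: 241 − 31 = 210 left.
November 1901 has 30 days: 210 − 30 = 180 left.
October 1901 has 31 days: 180 − 31 = 149 left.
September 1901 has 30 days: 149 − 30 = 119 left.
August 1901 has 31 days: 119 − 31 = 88 left.
July 1901 has 31 days: 88 − 31 = 57 left.
June 1901 has 30 days: 57 − 30 = 27 left.
May 1901 has 31 days; 31 − 27 = 4 → May 4, 1901.

May 4, 1901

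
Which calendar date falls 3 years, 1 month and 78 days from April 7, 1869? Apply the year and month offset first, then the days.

July 24, 1872

Counting forward 3 years, 1 month and 78 days from April 7, 1869: first the month/year part, then the days.
+3 years → 1872; month 4 + 1 = 5 → May 1872.
Day 7 is valid in May, giving May 7, 1872.
Now add 78 days from May 7, 1872.
May has 31 days, so 31 − 7 = 24 days remain after May 7, 1872; 78 − 24 = 54 left.
June 1872 has 30 days: 54 − 30 = 24 left.
24 days into July 1872 → July 24, 1872.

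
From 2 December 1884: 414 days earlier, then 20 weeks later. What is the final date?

Going back 414 days from December 2, 1884:
Going back 2 days from December 2, 1884 reaches the end of the previous month; 414 − 2 = 412 left.
November 1884 has 30 days: 412 − 30 = 382 left.
October 1884 has 31 days: 382 − 31 = 351 left.
September 1884 has 30 days: 351 − 30 = 321 left.
August 1884 has 31 days: 321 − 31 = 290 left.
July 1884 has 31 days: 290 − 31 = 259 left.
June 1884 has 30 days: 259 − 30 = 229 left.
May 1884 has 31 days: 229 − 31 = 198 left.
April 1884 has 30 days: 198 − 30 = 168 left.
March 1884 has 31 days: 168 − 31 = 137 left.
February 1884 has 29 days (1884 is a leap year): 137 − 29 = 108 left.
January 1884 has 31 days: 108 − 31 = 77 left.
December 1883 has 31 days: 77 − 31 = 46 left.
November 1883 has 30 days: 46 − 30 = 16 left.
October 1883 has 31 days; 31 − 16 = 15 → October 15, 1883.
Adding 20 weeks (= 140 days) from October 15, 1883:
October has 31 days, so 31 − 15 = 16 days remain after October 15, 1883; 140 − 16 = 124 left.
November 1883 has 30 days: 124 − 30 = 94 left.
December 1883 has 31 days: 94 − 31 = 63 left.
January 1884 has 31 days: 63 − 31 = 32 left.
February 1884 has 29 days (1884 is a leap year): 32 − 29 = 3 left.
3 days into March 1884 → March 3, 1884.

March 3, 1884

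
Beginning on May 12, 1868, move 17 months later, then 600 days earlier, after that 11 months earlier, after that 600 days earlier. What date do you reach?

July 28, 1865

Counting forward 17 months from May 12, 1868:
month 5 + 17 = 22, which is month 10 of year 1869 → October 1869.
Day 12 is valid in October, giving October 12, 1869.
Subtracting 600 days from October 12, 1869:
Going back 12 days from October 12, 1869 reaches the end of the previous month; 600 − 12 = 588 left.
September 1869 has 30 days: 588 − 30 = 558 left.
August 1869 has 31 days: 558 − 31 = 527 left.
July 1869 has 31 days: 527 − 31 = 496 left.
June 1869 has 30 days: 496 − 30 = 466 left.
May 1869 has 31 days: 466 − 31 = 435 left.
April 1869 has 30 days: 435 − 30 = 405 left.
March 1869 has 31 days: 405 − 31 = 374 left.
February 1869 has 28 days (1869 is not a leap year): 374 − 28 = 346 left.
January 1869 has 31 days: 346 − 31 = 315 left.
December 1868 has 31 days: 315 − 31 = 284 left.
November 1868 has 30 days: 284 − 30 = 254 left.
October 1868 has 31 days: 254 − 31 = 223 left.
September 1868 has 30 days: 223 − 30 = 193 left.
August 1868 has 31 days: 193 − 31 = 162 left.
July 1868 has 31 days: 162 − 31 = 131 left.
June 1868 has 30 days: 131 − 30 = 101 left.
May 1868 has 31 days: 101 − 31 = 70 left.
April 1868 has 30 days: 70 − 30 = 40 left.
March 1868 has 31 days: 40 − 31 = 9 left.
February 1868 has 29 days; 29 − 9 = 20 → February 20, 1868.
Going back 11 months from February 20, 1868:
month 2 − 11 = -9, which is month 3 of year 1867 → March 1867.
Day 20 is valid in March, giving March 20, 1867.
Going back 600 days from March 20, 1867:
Going back 20 days from March 20, 1867 reaches the end of the previous month; 600 − 20 = 580 left.
February 1867 has 28 days (1867 is not a leap year): 580 − 28 = 552 left.
January 1867 has 31 days: 552 − 31 = 521 left.
December 1866 has 31 days: 521 − 31 = 490 left.
November 1866 has 30 days: 490 − 30 = 460 left.
October 1866 has 31 days: 460 − 31 = 429 left.
September 1866 has 30 days: 429 − 30 = 399 left.
August 1866 has 31 days: 399 − 31 = 368 left.
July 1866 has 31 days: 368 − 31 = 337 left.
June 1866 has 30 days: 337 − 30 = 307 left.
May 1866 has 31 days: 307 − 31 = 276 left.
April 1866 has 30 days: 276 − 30 = 246 left.
March 1866 has 31 days: 246 − 31 = 215 left.
February 1866 has 28 days (1866 is not a leap year): 215 − 28 = 187 left.
January 1866 has 31 days: 187 − 31 = 156 left.
December 1865 has 31 days: 156 − 31 = 125 left.
November 1865 has 30 days: 125 − 30 = 95 left.
October 1865 has 31 days: 95 − 31 = 64 left.
September 1865 has 30 days: 64 − 30 = 34 left.
August 1865 has 31 days: 34 − 31 = 3 left.
July 1865 has 31 days; 31 − 3 = 28 → July 28, 1865.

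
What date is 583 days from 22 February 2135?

September 27, 2136

Counting forward 583 days from February 22, 2135.
February has 28 days, so 28 − 22 = 6 days remain after February 22, 2135; 583 − 6 = 577 left.
March 2135 has 31 days: 577 − 31 = 546 left.
April 2135 has 30 days: 546 − 30 = 516 left.
May 2135 has 31 days: 516 − 31 = 485 left.
June 2135 has 30 days: 485 − 30 = 455 left.
July 2135 has 31 days: 455 − 31 = 424 left.
August 2135 has 31 days: 424 − 31 = 393 left.
September 2135 has 30 days: 393 − 30 = 363 left.
October 2135 has 31 days: 363 − 31 = 332 left.
November 2135 has 30 days: 332 − 30 = 302 left.
December 2135 has 31 days: 302 − 31 = 271 left.
January 2136 has 31 days: 271 − 31 = 240 left.
February 2136 has 29 days (2136 is a leap year): 240 − 29 = 211 left.
March 2136 has 31 days: 211 − 31 = 180 left.
April 2136 has 30 days: 180 − 30 = 150 left.
May 2136 has 31 days: 150 − 31 = 119 left.
June 2136 has 30 days: 119 − 30 = 89 left.
July 2136 has 31 days: 89 − 31 = 58 left.
August 2136 has 31 days: 58 − 31 = 27 left.
27 days into September 2136 → September 27, 2136.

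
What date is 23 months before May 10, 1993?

Subtracting 23 months from May 10, 1993.
month 5 − 23 = -18, which is month 6 of year 1991 → June 1991.
Day 10 is valid in June, giving June 10, 1991.

June 10, 1991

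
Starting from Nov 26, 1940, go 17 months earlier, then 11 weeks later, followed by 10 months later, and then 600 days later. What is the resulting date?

Counting back 17 months from November 26, 1940:
month 11 − 17 = -6, which is month 6 of year 1939 → June 1939.
Day 26 is valid in June, giving June 26, 1939.
Advancing 11 weeks (= 77 days) from June 26, 1939:
June has 30 days, so 30 − 26 = 4 days remain after June 26, 1939; 77 − 4 = 73 left.
July 1939 has 31 days: 73 − 31 = 42 left.
August 1939 has 31 days: 42 − 31 = 11 left.
11 days into September 1939 → September 11, 1939.
Counting forward 10 months from September 11, 1939:
month 9 + 10 = 19, which is month 7 of year 1940 → July 1940.
Day 11 is valid in July, giving July 11, 1940.
Advancing 600 days from July 11, 1940:
July has 31 days, so 31 − 11 = 20 days remain after July 11, 1940; 600 − 20 = 580 left.
August 1940 has 31 days: 580 − 31 = 549 left.
September 1940 has 30 days: 549 − 30 = 519 left.
October 1940 has 31 days: 519 − 31 = 488 left.
November 1940 has 30 days: 488 − 30 = 458 left.
December 1940 has 31 days: 458 − 31 = 427 left.
January 1941 has 31 days: 427 − 31 = 396 left.
February 1941 has 28 days (1941 is not a leap year): 396 − 28 = 368 left.
March 1941 has 31 days: 368 − 31 = 337 left.
April 1941 has 30 days: 337 − 30 = 307 left.
May 1941 has 31 days: 307 − 31 = 276 left.
June 1941 has 30 days: 276 − 30 = 246 left.
July 1941 has 31 days: 246 − 31 = 215 left.
August 1941 has 31 days: 215 − 31 = 184 left.
September 1941 has 30 days: 184 − 30 = 154 left.
October 1941 has 31 days: 154 − 31 = 123 left.
November 1941 has 30 days: 123 − 30 = 93 left.
December 1941 has 31 days: 93 − 31 = 62 left.
January 1942 has 31 days: 62 − 31 = 31 left.
February 1942 has 28 days (1942 is not a leap year): 31 − 28 = 3 left.
3 days into March 1942 → March 3, 1942.

March 3, 1942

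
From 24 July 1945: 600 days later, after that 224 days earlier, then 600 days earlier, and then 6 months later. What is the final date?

June 12, 1945

Counting forward 600 days from July 24, 1945:
July has 31 days, so 31 − 24 = 7 days remain after July 24, 1945; 600 − 7 = 593 left.
August 1945 has 31 days: 593 − 31 = 562 left.
September 1945 has 30 days: 562 − 30 = 532 left.
October 1945 has 31 days: 532 − 31 = 501 left.
November 1945 has 30 days: 501 − 30 = 471 left.
December 1945 has 31 days: 471 − 31 = 440 left.
January 1946 has 31 days: 440 − 31 = 409 left.
February 1946 has 28 days (1946 is not a leap year): 409 − 28 = 381 left.
March 1946 has 31 days: 381 − 31 = 350 left.
April 1946 has 30 days: 350 − 30 = 320 left.
May 1946 has 31 days: 320 − 31 = 289 left.
June 1946 has 30 days: 289 − 30 = 259 left.
July 1946 has 31 days: 259 − 31 = 228 left.
August 1946 has 31 days: 228 − 31 = 197 left.
September 1946 has 30 days: 197 − 30 = 167 left.
October 1946 has 31 days: 167 − 31 = 136 left.
November 1946 has 30 days: 136 − 30 = 106 left.
December 1946 has 31 days: 106 − 31 = 75 left.
January 1947 has 31 days: 75 − 31 = 44 left.
February 1947 has 28 days (1947 is not a leap year): 44 − 28 = 16 left.
16 days into March 1947 → March 16, 1947.
Counting back 224 days from March 16, 1947:
Going back 16 days from March 16, 1947 reaches the end of the previous month; 224 − 16 = 208 left.
February 1947 has 28 days (1947 is not a leap year): 208 − 28 = 180 left.
January 1947 has 31 days: 180 − 31 = 149 left.
December 1946 has 31 days: 149 − 31 = 118 left.
November 1946 has 30 days: 118 − 30 = 88 left.
October 1946 has 31 days: 88 − 31 = 57 left.
September 1946 has 30 days: 57 − 30 = 27 left.
August 1946 has 31 days; 31 − 27 = 4 → August 4, 1946.
Counting back 600 days from August 4, 1946:
Going back 4 days from August 4, 1946 reaches the end of the previous month; 600 − 4 = 596 left.
July 1946 has 31 days: 596 − 31 = 565 left.
June 1946 has 30 days: 565 − 30 = 535 left.
May 1946 has 31 days: 535 − 31 = 504 left.
April 1946 has 30 days: 504 − 30 = 474 left.
March 1946 has 31 days: 474 − 31 = 443 left.
February 1946 has 28 days (1946 is not a leap year): 443 − 28 = 415 left.
January 1946 has 31 days: 415 − 31 = 384 left.
December 1945 has 31 days: 384 − 31 = 353 left.
November 1945 has 30 days: 353 − 30 = 323 left.
October 1945 has 31 days: 323 − 31 = 292 left.
September 1945 has 30 days: 292 − 30 = 262 left.
August 1945 has 31 days: 262 − 31 = 231 left.
July 1945 has 31 days: 231 − 31 = 200 left.
June 1945 has 30 days: 200 − 30 = 170 left.
May 1945 has 31 days: 170 − 31 = 139 left.
April 1945 has 30 days: 139 − 30 = 109 left.
March 1945 has 31 days: 109 − 31 = 78 left.
February 1945 has 28 days (1945 is not a leap year): 78 − 28 = 50 left.
January 1945 has 31 days: 50 − 31 = 19 left.
December 1944 has 31 days; 31 − 19 = 12 → December 12, 1944.
Counting forward 6 months from December 12, 1944:
month 12 + 6 = 18, which is month 6 of year 1945 → June 1945.
Day 12 is valid in June, giving June 12, 1945.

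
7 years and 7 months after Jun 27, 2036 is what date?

January 27, 2044

Adding 7 years and 7 months from June 27, 2036.
+7 years → 2043; month 6 + 7 = 13, which is month 1 of year 2044 → January 2044.
Day 27 is valid in January, giving January 27, 2044.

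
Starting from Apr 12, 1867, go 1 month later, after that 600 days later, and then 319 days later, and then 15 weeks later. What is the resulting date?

Counting forward 1 month from April 12, 1867:
month 4 + 1 = 5 → May 1867.
Day 12 is valid in May, giving May 12, 1867.
Advancing 600 days from May 12, 1867:
May has 31 days, so 31 − 12 = 19 days remain after May 12, 1867; 600 − 19 = 581 left.
June 1867 has 30 days: 581 − 30 = 551 left.
July 1867 has 31 days: 551 − 31 = 520 left.
August 1867 has 31 days: 520 − 31 = 489 left.
September 1867 has 30 days: 489 − 30 = 459 left.
October 1867 has 31 days: 459 − 31 = 428 left.
November 1867 has 30 days: 428 − 30 = 398 left.
December 1867 has 31 days: 398 − 31 = 367 left.
January 1868 has 31 days: 367 − 31 = 336 left.
February 1868 has 29 days (1868 is a leap year): 336 − 29 = 307 left.
March 1868 has 31 days: 307 − 31 = 276 left.
April 1868 has 30 days: 276 − 30 = 246 left.
May 1868 has 31 days: 246 − 31 = 215 left.
June 1868 has 30 days: 215 − 30 = 185 left.
July 1868 has 31 days: 185 − 31 = 154 left.
August 1868 has 31 days: 154 − 31 = 123 left.
September 1868 has 30 days: 123 − 30 = 93 left.
October 1868 has 31 days: 93 − 31 = 62 left.
November 1868 has 30 days: 62 − 30 = 32 left.
December 1868 has 31 days: 32 − 31 = 1 left.
1 day into January 1869 → January 1, 1869.
Counting forward 319 days from January 1, 1869:
January has 31 days, so 31 − 1 = 30 days remain after January 1, 1869; 319 − 30 = 289 left.
February 1869 has 28 days (1869 is not a leap year): 289 − 28 = 261 left.
March 1869 has 31 days: 261 − 31 = 230 left.
April 1869 has 30 days: 230 − 30 = 200 left.
May 1869 has 31 days: 200 − 31 = 169 left.
June 1869 has 30 days: 169 − 30 = 139 left.
July 1869 has 31 days: 139 − 31 = 108 left.
August 1869 has 31 days: 108 − 31 = 77 left.
September 1869 has 30 days: 77 − 30 = 47 left.
October 1869 has 31 days: 47 − 31 = 16 left.
16 days into November 1869 → November 16, 1869.
Advancing 15 weeks (= 105 days) from November 16, 1869:
November has 30 days, so 30 − 16 = 14 days remain after November 16, 1869; 105 − 14 = 91 left.
December 1869 has 31 days: 91 − 31 = 60 left.
January 1870 has 31 days: 60 − 31 = 29 left.
February 1870 has 28 days (1870 is not a leap year): 29 − 28 = 1 left.
1 day into March 1870 → March 1, 1870.

March 1, 1870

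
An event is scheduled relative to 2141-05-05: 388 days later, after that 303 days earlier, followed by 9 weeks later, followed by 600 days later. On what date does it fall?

May 23, 2143

Counting forward 388 days from May 5, 2141:
May has 31 days, so 31 − 5 = 26 days remain after May 5, 2141; 388 − 26 = 362 left.
June 2141 has 30 days: 362 − 30 = 332 left.
July 2141 has 31 days: 332 − 31 = 301 left.
August 2141 has 31 days: 301 − 31 = 270 left.
September 2141 has 30 days: 270 − 30 = 240 left.
October 2141 has 31 days: 240 − 31 = 209 left.
November 2141 has 30 days: 209 − 30 = 179 left.
December 2141 has 31 days: 179 − 31 = 148 left.
January 2142 has 31 days: 148 − 31 = 117 left.
February 2142 has 28 days (2142 is not a leap year): 117 − 28 = 89 left.
March 2142 has 31 days: 89 − 31 = 58 left.
April 2142 has 30 days: 58 − 30 = 28 left.
28 days into May 2142 → May 28, 2142.
Going back 303 days from May 28, 2142:
Going back 28 days from May 28, 2142 reaches the end of the previous month; 303 − 28 = 275 left.
April 2142 has 30 days: 275 − 30 = 245 left.
March 2142 has 31 days: 245 − 31 = 214 left.
February 2142 has 28 days (2142 is not a leap year): 214 − 28 = 186 left.
January 2142 has 31 days: 186 − 31 = 155 left.
December 2141 has 31 days: 155 − 31 = 124 left.
November 2141 has 30 days: 124 − 30 = 94 left.
October 2141 has 31 days: 94 − 31 = 63 left.
September 2141 has 30 days: 63 − 30 = 33 left.
August 2141 has 31 days: 33 − 31 = 2 left.
July 2141 has 31 days; 31 − 2 = 29 → July 29, 2141.
Adding 9 weeks (= 63 days) from July 29, 2141:
July has 31 days, so 31 − 29 = 2 days remain after July 29, 2141; 63 − 2 = 61 left.
August 2141 has 31 days: 61 − 31 = 30 left.
30 days into September 2141 → September 30, 2141.
Adding 600 days from September 30, 2141:
September has 30 days, so 30 − 30 = 0 days remain after September 30, 2141; 600 − 0 = 600 left.
October 2141 has 31 days: 600 − 31 = 569 left.
November 2141 has 30 days: 569 − 30 = 539 left.
December 2141 has 31 days: 539 − 31 = 508 left.
January 2142 has 31 days: 508 − 31 = 477 left.
February 2142 has 28 days (2142 is not a leap year): 477 − 28 = 449 left.
March 2142 has 31 days: 449 − 31 = 418 left.
April 2142 has 30 days: 418 − 30 = 388 left.
May 2142 has 31 days: 388 − 31 = 357 left.
June 2142 has 30 days: 357 − 30 = 327 left.
July 2142 has 31 days: 327 − 31 = 296 left.
August 2142 has 31 days: 296 − 31 = 265 left.
September 2142 has 30 days: 265 − 30 = 235 left.
October 2142 has 31 days: 235 − 31 = 204 left.
November 2142 has 30 days: 204 − 30 = 174 left.
December 2142 has 31 days: 174 − 31 = 143 left.
January 2143 has 31 days: 143 − 31 = 112 left.
February 2143 has 28 days (2143 is not a leap year): 112 − 28 = 84 left.
March 2143 has 31 days: 84 − 31 = 53 left.
April 2143 has 30 days: 53 − 30 = 23 left.
23 days into May 2143 → May 23, 2143.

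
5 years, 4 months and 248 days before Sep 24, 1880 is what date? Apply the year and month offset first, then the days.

Counting back 5 years, 4 months and 248 days from September 24, 1880: first the month/year part, then the days.
-5 years → 1875; month 9 − 4 = 5 → May 1875.
Day 24 is valid in May, giving May 24, 1875.
Now subtract 248 days from May 24, 1875.
Going back 24 days from May 24, 1875 reaches the end of the previous month; 248 − 24 = 224 left.
April 1875 has 30 days: 224 − 30 = 194 left.
March 1875 has 31 days: 194 − 31 = 163 left.
February 1875 has 28 days (1875 is not a leap year): 163 − 28 = 135 left.
January 1875 has 31 days: 135 − 31 = 104 left.
December 1874 has 31 days: 104 − 31 = 73 left.
November 1874 has 30 days: 73 − 30 = 43 left.
October 1874 has 31 days: 43 − 31 = 12 left.
September 1874 has 30 days; 30 − 12 = 18 → September 18, 1874.

September 18, 1874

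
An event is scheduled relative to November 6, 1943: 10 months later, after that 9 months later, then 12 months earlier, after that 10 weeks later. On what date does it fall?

Adding 10 months from November 6, 1943:
month 11 + 10 = 21, which is month 9 of year 1944 → September 1944.
Day 6 is valid in September, giving September 6, 1944.
Counting forward 9 months from September 6, 1944:
month 9 + 9 = 18, which is month 6 of year 1945 → June 1945.
Day 6 is valid in June, giving June 6, 1945.
Subtracting 12 months from June 6, 1945:
month 6 − 12 = -6, which is month 6 of year 1944 → June 1944.
Day 6 is valid in June, giving June 6, 1944.
Adding 10 weeks (= 70 days) from June 6, 1944:
June has 30 days, so 30 − 6 = 24 days remain after June 6, 1944; 70 − 24 = 46 left.
July 1944 has 31 days: 46 − 31 = 15 left.
15 days into August 1944 → August 15, 1944.

August 15, 1944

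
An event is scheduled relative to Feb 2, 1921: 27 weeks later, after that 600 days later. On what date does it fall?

Adding 27 weeks (= 189 days) from February 2, 1921:
February has 28 days, so 28 − 2 = 26 days remain after February 2, 1921; 189 − 26 = 163 left.
March 1921 has 31 days: 163 − 31 = 132 left.
April 1921 has 30 days: 132 − 30 = 102 left.
May 1921 has 31 days: 102 − 31 = 71 left.
June 1921 has 30 days: 71 − 30 = 41 left.
July 1921 has 31 days: 41 − 31 = 10 left.
10 days into August 1921 → August 10, 1921.
Adding 600 days from August 10, 1921:
August has 31 days, so 31 − 10 = 21 days remain after August 10, 1921; 600 − 21 = 579 left.
September 1921 has 30 days: 579 − 30 = 549 left.
October 1921 has 31 days: 549 − 31 = 518 left.
November 1921 has 30 days: 518 − 30 = 488 left.
December 1921 has 31 days: 488 − 31 = 457 left.
January 1922 has 31 days: 457 − 31 = 426 left.
February 1922 has 28 days (1922 is not a leap year): 426 − 28 = 398 left.
March 1922 has 31 days: 398 − 31 = 367 left.
April 1922 has 30 days: 367 − 30 = 337 left.
May 1922 has 31 days: 337 − 31 = 306 left.
June 1922 has 30 days: 306 − 30 = 276 left.
July 1922 has 31 days: 276 − 31 = 245 left.
August 1922 has 31 days: 245 − 31 = 214 left.
September 1922 has 30 days: 214 − 30 = 184 left.
October 1922 has 31 days: 184 − 31 = 153 left.
November 1922 has 30 days: 153 − 30 = 123 left.
December 1922 has 31 days: 123 − 31 = 92 left.
January 1923 has 31 days: 92 − 31 = 61 left.
February 1923 has 28 days (1923 is not a leap year): 61 − 28 = 33 left.
March 1923 has 31 days: 33 − 31 = 2 left.
2 days into April 1923 → April 2, 1923.

April 2, 1923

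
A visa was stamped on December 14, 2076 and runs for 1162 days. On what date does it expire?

Adding 1162 days from December 14, 2076.
December has 31 days, so 31 − 14 = 17 days remain after December 14, 2076; 1162 − 17 = 1145 left.
January 2077 has 31 days: 1145 − 31 = 1114 left.
February 2077 has 28 days (2077 is not a leap year): 1114 − 28 = 1086 left.
March 2077 has 31 days: 1086 − 31 = 1055 left.
April 2077 has 30 days: 1055 − 30 = 1025 left.
May 2077 has 31 days: 1025 − 31 = 994 left.
June 2077 has 30 days: 994 − 30 = 964 left.
July 2077 has 31 days: 964 − 31 = 933 left.
August 2077 has 31 days: 933 − 31 = 902 left.
September 2077 has 30 days: 902 − 30 = 872 left.
October 2077 has 31 days: 872 − 31 = 841 left.
November 2077 has 30 days: 841 − 30 = 811 left.
December 2077 has 31 days: 811 − 31 = 780 left.
January 2078 has 31 days: 780 − 31 = 749 left.
February 2078 has 28 days (2078 is not a leap year): 749 − 28 = 721 left.
March 2078 has 31 days: 721 − 31 = 690 left.
April 2078 has 30 days: 690 − 30 = 660 left.
May 2078 has 31 days: 660 − 31 = 629 left.
June 2078 has 30 days: 629 − 30 = 599 left.
July 2078 has 31 days: 599 − 31 = 568 left.
August 2078 has 31 days: 568 − 31 = 537 left.
September 2078 has 30 days: 537 − 30 = 507 left.
October 2078 has 31 days: 507 − 31 = 476 left.
November 2078 has 30 days: 476 − 30 = 446 left.
December 2078 has 31 days: 446 − 31 = 415 left.
January 2079 has 31 days: 415 − 31 = 384 left.
February 2079 has 28 days (2079 is not a leap year): 384 − 28 = 356 left.
March 2079 has 31 days: 356 − 31 = 325 left.
April 2079 has 30 days: 325 − 30 = 295 left.
May 2079 has 31 days: 295 − 31 = 264 left.
June 2079 has 30 days: 264 − 30 = 234 left.
July 2079 has 31 days: 234 − 31 = 203 left.
August 2079 has 31 days: 203 − 31 = 172 left.
September 2079 has 30 days: 172 − 30 = 142 left.
October 2079 has 31 days: 142 − 31 = 111 left.
November 2079 has 30 days: 111 − 30 = 81 left.
December 2079 has 31 days: 81 − 31 = 50 left.
January 2080 has 31 days: 50 − 31 = 19 left.
19 days into February 2080 → February 19, 2080.

February 19, 2080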